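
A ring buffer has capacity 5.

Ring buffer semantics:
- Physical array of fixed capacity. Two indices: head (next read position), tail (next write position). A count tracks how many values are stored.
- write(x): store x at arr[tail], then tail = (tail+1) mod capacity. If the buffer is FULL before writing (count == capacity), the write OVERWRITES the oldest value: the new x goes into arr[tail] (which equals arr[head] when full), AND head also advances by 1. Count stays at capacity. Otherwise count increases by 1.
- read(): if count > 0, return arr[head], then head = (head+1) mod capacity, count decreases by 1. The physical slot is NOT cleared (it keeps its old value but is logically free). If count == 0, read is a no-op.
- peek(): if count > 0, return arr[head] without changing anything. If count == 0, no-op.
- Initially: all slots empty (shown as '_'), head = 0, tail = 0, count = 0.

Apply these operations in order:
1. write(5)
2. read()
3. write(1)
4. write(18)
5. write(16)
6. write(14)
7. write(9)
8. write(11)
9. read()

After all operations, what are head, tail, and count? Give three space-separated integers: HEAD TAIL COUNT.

After op 1 (write(5)): arr=[5 _ _ _ _] head=0 tail=1 count=1
After op 2 (read()): arr=[5 _ _ _ _] head=1 tail=1 count=0
After op 3 (write(1)): arr=[5 1 _ _ _] head=1 tail=2 count=1
After op 4 (write(18)): arr=[5 1 18 _ _] head=1 tail=3 count=2
After op 5 (write(16)): arr=[5 1 18 16 _] head=1 tail=4 count=3
After op 6 (write(14)): arr=[5 1 18 16 14] head=1 tail=0 count=4
After op 7 (write(9)): arr=[9 1 18 16 14] head=1 tail=1 count=5
After op 8 (write(11)): arr=[9 11 18 16 14] head=2 tail=2 count=5
After op 9 (read()): arr=[9 11 18 16 14] head=3 tail=2 count=4

Answer: 3 2 4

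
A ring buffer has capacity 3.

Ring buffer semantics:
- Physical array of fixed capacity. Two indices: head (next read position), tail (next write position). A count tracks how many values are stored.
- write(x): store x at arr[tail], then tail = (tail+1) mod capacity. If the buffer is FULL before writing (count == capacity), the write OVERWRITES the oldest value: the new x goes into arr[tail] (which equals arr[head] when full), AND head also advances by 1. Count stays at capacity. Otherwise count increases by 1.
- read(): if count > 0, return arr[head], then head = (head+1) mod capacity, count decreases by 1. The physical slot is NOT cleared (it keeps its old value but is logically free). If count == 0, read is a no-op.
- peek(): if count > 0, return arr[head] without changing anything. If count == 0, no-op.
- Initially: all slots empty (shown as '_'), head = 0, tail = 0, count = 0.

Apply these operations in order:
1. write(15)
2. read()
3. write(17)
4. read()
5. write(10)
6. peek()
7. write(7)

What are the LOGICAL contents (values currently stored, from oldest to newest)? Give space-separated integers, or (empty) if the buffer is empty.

After op 1 (write(15)): arr=[15 _ _] head=0 tail=1 count=1
After op 2 (read()): arr=[15 _ _] head=1 tail=1 count=0
After op 3 (write(17)): arr=[15 17 _] head=1 tail=2 count=1
After op 4 (read()): arr=[15 17 _] head=2 tail=2 count=0
After op 5 (write(10)): arr=[15 17 10] head=2 tail=0 count=1
After op 6 (peek()): arr=[15 17 10] head=2 tail=0 count=1
After op 7 (write(7)): arr=[7 17 10] head=2 tail=1 count=2

Answer: 10 7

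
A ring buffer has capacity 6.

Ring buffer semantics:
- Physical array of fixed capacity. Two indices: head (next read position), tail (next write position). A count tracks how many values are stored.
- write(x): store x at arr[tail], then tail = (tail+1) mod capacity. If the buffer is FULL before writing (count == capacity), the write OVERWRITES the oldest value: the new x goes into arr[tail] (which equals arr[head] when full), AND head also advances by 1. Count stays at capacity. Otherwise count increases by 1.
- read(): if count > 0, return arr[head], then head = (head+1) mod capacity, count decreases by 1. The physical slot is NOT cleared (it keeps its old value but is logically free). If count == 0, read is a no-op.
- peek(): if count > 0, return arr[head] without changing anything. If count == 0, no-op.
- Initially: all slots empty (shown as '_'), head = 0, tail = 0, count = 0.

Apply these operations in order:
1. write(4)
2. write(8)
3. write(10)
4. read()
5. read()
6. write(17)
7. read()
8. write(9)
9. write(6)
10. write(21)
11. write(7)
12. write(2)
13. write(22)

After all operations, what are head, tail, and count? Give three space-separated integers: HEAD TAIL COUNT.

Answer: 4 4 6

Derivation:
After op 1 (write(4)): arr=[4 _ _ _ _ _] head=0 tail=1 count=1
After op 2 (write(8)): arr=[4 8 _ _ _ _] head=0 tail=2 count=2
After op 3 (write(10)): arr=[4 8 10 _ _ _] head=0 tail=3 count=3
After op 4 (read()): arr=[4 8 10 _ _ _] head=1 tail=3 count=2
After op 5 (read()): arr=[4 8 10 _ _ _] head=2 tail=3 count=1
After op 6 (write(17)): arr=[4 8 10 17 _ _] head=2 tail=4 count=2
After op 7 (read()): arr=[4 8 10 17 _ _] head=3 tail=4 count=1
After op 8 (write(9)): arr=[4 8 10 17 9 _] head=3 tail=5 count=2
After op 9 (write(6)): arr=[4 8 10 17 9 6] head=3 tail=0 count=3
After op 10 (write(21)): arr=[21 8 10 17 9 6] head=3 tail=1 count=4
After op 11 (write(7)): arr=[21 7 10 17 9 6] head=3 tail=2 count=5
After op 12 (write(2)): arr=[21 7 2 17 9 6] head=3 tail=3 count=6
After op 13 (write(22)): arr=[21 7 2 22 9 6] head=4 tail=4 count=6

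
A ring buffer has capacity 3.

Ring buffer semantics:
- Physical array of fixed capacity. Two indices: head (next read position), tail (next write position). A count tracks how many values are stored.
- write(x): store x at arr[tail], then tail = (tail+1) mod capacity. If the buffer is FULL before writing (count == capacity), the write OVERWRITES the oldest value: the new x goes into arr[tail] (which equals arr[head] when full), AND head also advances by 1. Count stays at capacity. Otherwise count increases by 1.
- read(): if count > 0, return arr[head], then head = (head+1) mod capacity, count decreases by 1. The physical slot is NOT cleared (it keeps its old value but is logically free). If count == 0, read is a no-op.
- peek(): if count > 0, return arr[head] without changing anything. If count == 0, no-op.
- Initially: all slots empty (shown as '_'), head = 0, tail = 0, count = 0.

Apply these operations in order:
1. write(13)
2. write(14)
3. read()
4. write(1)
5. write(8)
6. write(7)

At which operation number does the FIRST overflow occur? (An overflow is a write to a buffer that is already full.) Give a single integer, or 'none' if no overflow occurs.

After op 1 (write(13)): arr=[13 _ _] head=0 tail=1 count=1
After op 2 (write(14)): arr=[13 14 _] head=0 tail=2 count=2
After op 3 (read()): arr=[13 14 _] head=1 tail=2 count=1
After op 4 (write(1)): arr=[13 14 1] head=1 tail=0 count=2
After op 5 (write(8)): arr=[8 14 1] head=1 tail=1 count=3
After op 6 (write(7)): arr=[8 7 1] head=2 tail=2 count=3

Answer: 6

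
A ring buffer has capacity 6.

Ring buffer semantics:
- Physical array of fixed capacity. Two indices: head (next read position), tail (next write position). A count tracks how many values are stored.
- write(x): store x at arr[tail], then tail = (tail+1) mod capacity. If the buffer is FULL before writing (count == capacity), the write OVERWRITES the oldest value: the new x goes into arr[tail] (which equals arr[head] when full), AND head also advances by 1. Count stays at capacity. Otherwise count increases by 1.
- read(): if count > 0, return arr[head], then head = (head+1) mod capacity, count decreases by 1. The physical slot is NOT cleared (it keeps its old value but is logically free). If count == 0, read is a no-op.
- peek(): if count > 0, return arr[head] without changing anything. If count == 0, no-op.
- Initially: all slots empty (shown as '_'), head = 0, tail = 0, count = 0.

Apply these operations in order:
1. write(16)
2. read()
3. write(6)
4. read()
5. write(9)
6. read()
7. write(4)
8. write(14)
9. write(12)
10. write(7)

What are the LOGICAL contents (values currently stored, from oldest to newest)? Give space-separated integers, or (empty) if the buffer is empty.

Answer: 4 14 12 7

Derivation:
After op 1 (write(16)): arr=[16 _ _ _ _ _] head=0 tail=1 count=1
After op 2 (read()): arr=[16 _ _ _ _ _] head=1 tail=1 count=0
After op 3 (write(6)): arr=[16 6 _ _ _ _] head=1 tail=2 count=1
After op 4 (read()): arr=[16 6 _ _ _ _] head=2 tail=2 count=0
After op 5 (write(9)): arr=[16 6 9 _ _ _] head=2 tail=3 count=1
After op 6 (read()): arr=[16 6 9 _ _ _] head=3 tail=3 count=0
After op 7 (write(4)): arr=[16 6 9 4 _ _] head=3 tail=4 count=1
After op 8 (write(14)): arr=[16 6 9 4 14 _] head=3 tail=5 count=2
After op 9 (write(12)): arr=[16 6 9 4 14 12] head=3 tail=0 count=3
After op 10 (write(7)): arr=[7 6 9 4 14 12] head=3 tail=1 count=4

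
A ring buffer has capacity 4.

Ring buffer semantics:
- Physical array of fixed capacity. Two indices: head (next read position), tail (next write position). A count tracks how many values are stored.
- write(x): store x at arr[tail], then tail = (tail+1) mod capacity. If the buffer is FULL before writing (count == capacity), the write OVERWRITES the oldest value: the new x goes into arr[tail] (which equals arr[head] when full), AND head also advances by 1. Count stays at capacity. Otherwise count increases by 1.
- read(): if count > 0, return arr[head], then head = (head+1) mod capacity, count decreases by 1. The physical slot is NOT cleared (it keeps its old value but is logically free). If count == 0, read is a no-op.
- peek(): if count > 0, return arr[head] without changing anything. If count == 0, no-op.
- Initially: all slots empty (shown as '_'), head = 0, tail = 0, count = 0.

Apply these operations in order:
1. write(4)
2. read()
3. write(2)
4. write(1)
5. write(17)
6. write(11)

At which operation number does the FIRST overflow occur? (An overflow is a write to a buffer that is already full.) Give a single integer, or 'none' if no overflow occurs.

Answer: none

Derivation:
After op 1 (write(4)): arr=[4 _ _ _] head=0 tail=1 count=1
After op 2 (read()): arr=[4 _ _ _] head=1 tail=1 count=0
After op 3 (write(2)): arr=[4 2 _ _] head=1 tail=2 count=1
After op 4 (write(1)): arr=[4 2 1 _] head=1 tail=3 count=2
After op 5 (write(17)): arr=[4 2 1 17] head=1 tail=0 count=3
After op 6 (write(11)): arr=[11 2 1 17] head=1 tail=1 count=4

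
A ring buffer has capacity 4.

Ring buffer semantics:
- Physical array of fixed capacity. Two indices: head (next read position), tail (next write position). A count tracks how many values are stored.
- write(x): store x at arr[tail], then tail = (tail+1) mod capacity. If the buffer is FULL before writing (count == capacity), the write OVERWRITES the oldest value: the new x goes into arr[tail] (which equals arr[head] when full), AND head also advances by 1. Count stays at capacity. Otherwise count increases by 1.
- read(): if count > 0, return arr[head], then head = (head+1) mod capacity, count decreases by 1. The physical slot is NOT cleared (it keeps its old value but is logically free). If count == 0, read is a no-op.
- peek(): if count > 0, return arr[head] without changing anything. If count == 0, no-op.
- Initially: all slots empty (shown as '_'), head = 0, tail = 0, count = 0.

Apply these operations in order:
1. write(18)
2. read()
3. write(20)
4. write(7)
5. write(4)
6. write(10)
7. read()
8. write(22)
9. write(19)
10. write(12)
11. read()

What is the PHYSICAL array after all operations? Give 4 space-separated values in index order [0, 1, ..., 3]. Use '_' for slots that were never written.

Answer: 10 22 19 12

Derivation:
After op 1 (write(18)): arr=[18 _ _ _] head=0 tail=1 count=1
After op 2 (read()): arr=[18 _ _ _] head=1 tail=1 count=0
After op 3 (write(20)): arr=[18 20 _ _] head=1 tail=2 count=1
After op 4 (write(7)): arr=[18 20 7 _] head=1 tail=3 count=2
After op 5 (write(4)): arr=[18 20 7 4] head=1 tail=0 count=3
After op 6 (write(10)): arr=[10 20 7 4] head=1 tail=1 count=4
After op 7 (read()): arr=[10 20 7 4] head=2 tail=1 count=3
After op 8 (write(22)): arr=[10 22 7 4] head=2 tail=2 count=4
After op 9 (write(19)): arr=[10 22 19 4] head=3 tail=3 count=4
After op 10 (write(12)): arr=[10 22 19 12] head=0 tail=0 count=4
After op 11 (read()): arr=[10 22 19 12] head=1 tail=0 count=3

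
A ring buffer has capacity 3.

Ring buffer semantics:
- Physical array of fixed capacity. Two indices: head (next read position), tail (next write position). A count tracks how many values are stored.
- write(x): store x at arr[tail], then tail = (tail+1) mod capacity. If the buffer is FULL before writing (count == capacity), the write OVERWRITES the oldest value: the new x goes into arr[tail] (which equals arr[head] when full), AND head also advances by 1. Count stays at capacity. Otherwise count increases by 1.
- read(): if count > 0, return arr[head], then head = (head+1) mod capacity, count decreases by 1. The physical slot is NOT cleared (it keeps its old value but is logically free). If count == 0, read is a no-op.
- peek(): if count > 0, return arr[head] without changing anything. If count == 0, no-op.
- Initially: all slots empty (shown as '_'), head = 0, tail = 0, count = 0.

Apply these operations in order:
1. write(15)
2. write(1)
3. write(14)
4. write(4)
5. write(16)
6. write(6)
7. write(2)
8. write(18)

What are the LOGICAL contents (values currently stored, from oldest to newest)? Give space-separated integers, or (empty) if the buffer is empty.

Answer: 6 2 18

Derivation:
After op 1 (write(15)): arr=[15 _ _] head=0 tail=1 count=1
After op 2 (write(1)): arr=[15 1 _] head=0 tail=2 count=2
After op 3 (write(14)): arr=[15 1 14] head=0 tail=0 count=3
After op 4 (write(4)): arr=[4 1 14] head=1 tail=1 count=3
After op 5 (write(16)): arr=[4 16 14] head=2 tail=2 count=3
After op 6 (write(6)): arr=[4 16 6] head=0 tail=0 count=3
After op 7 (write(2)): arr=[2 16 6] head=1 tail=1 count=3
After op 8 (write(18)): arr=[2 18 6] head=2 tail=2 count=3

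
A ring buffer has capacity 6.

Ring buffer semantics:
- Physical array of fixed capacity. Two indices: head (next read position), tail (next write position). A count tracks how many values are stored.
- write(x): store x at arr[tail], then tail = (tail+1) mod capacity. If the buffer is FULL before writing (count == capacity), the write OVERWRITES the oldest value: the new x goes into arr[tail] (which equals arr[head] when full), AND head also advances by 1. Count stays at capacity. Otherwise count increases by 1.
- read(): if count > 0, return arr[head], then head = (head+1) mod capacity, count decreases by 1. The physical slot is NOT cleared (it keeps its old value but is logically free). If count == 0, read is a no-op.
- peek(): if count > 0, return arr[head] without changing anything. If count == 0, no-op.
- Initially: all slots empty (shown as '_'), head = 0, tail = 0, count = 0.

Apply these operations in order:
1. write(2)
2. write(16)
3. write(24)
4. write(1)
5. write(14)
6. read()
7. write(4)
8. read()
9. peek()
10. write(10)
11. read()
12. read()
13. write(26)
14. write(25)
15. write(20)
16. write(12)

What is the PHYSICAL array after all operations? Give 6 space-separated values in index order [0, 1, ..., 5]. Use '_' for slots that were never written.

Answer: 10 26 25 20 12 4

Derivation:
After op 1 (write(2)): arr=[2 _ _ _ _ _] head=0 tail=1 count=1
After op 2 (write(16)): arr=[2 16 _ _ _ _] head=0 tail=2 count=2
After op 3 (write(24)): arr=[2 16 24 _ _ _] head=0 tail=3 count=3
After op 4 (write(1)): arr=[2 16 24 1 _ _] head=0 tail=4 count=4
After op 5 (write(14)): arr=[2 16 24 1 14 _] head=0 tail=5 count=5
After op 6 (read()): arr=[2 16 24 1 14 _] head=1 tail=5 count=4
After op 7 (write(4)): arr=[2 16 24 1 14 4] head=1 tail=0 count=5
After op 8 (read()): arr=[2 16 24 1 14 4] head=2 tail=0 count=4
After op 9 (peek()): arr=[2 16 24 1 14 4] head=2 tail=0 count=4
After op 10 (write(10)): arr=[10 16 24 1 14 4] head=2 tail=1 count=5
After op 11 (read()): arr=[10 16 24 1 14 4] head=3 tail=1 count=4
After op 12 (read()): arr=[10 16 24 1 14 4] head=4 tail=1 count=3
After op 13 (write(26)): arr=[10 26 24 1 14 4] head=4 tail=2 count=4
After op 14 (write(25)): arr=[10 26 25 1 14 4] head=4 tail=3 count=5
After op 15 (write(20)): arr=[10 26 25 20 14 4] head=4 tail=4 count=6
After op 16 (write(12)): arr=[10 26 25 20 12 4] head=5 tail=5 count=6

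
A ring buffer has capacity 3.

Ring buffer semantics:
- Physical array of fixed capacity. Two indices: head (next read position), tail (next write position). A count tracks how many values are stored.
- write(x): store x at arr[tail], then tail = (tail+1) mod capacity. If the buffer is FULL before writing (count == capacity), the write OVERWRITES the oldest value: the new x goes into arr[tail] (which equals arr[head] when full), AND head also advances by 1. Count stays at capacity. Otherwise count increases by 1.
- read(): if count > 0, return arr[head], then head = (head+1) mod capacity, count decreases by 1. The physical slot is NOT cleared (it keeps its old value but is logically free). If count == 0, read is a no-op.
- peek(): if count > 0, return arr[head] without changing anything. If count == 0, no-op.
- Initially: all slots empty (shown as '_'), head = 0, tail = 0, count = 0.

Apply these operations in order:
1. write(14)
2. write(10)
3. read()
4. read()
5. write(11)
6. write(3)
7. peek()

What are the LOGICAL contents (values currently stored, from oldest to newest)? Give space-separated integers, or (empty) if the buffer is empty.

Answer: 11 3

Derivation:
After op 1 (write(14)): arr=[14 _ _] head=0 tail=1 count=1
After op 2 (write(10)): arr=[14 10 _] head=0 tail=2 count=2
After op 3 (read()): arr=[14 10 _] head=1 tail=2 count=1
After op 4 (read()): arr=[14 10 _] head=2 tail=2 count=0
After op 5 (write(11)): arr=[14 10 11] head=2 tail=0 count=1
After op 6 (write(3)): arr=[3 10 11] head=2 tail=1 count=2
After op 7 (peek()): arr=[3 10 11] head=2 tail=1 count=2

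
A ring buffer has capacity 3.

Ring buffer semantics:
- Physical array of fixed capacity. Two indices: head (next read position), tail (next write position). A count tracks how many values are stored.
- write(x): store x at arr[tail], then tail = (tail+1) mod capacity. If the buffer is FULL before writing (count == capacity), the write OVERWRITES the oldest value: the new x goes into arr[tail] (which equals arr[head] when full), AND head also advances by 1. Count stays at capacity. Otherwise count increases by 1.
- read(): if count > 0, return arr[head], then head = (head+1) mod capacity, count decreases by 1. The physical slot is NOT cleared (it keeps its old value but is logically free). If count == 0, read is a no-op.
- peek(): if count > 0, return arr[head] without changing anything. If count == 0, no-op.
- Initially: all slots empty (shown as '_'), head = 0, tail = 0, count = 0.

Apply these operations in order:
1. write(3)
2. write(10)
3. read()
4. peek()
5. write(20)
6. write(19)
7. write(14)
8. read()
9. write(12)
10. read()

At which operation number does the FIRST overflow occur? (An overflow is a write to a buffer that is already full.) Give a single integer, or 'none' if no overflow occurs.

Answer: 7

Derivation:
After op 1 (write(3)): arr=[3 _ _] head=0 tail=1 count=1
After op 2 (write(10)): arr=[3 10 _] head=0 tail=2 count=2
After op 3 (read()): arr=[3 10 _] head=1 tail=2 count=1
After op 4 (peek()): arr=[3 10 _] head=1 tail=2 count=1
After op 5 (write(20)): arr=[3 10 20] head=1 tail=0 count=2
After op 6 (write(19)): arr=[19 10 20] head=1 tail=1 count=3
After op 7 (write(14)): arr=[19 14 20] head=2 tail=2 count=3
After op 8 (read()): arr=[19 14 20] head=0 tail=2 count=2
After op 9 (write(12)): arr=[19 14 12] head=0 tail=0 count=3
After op 10 (read()): arr=[19 14 12] head=1 tail=0 count=2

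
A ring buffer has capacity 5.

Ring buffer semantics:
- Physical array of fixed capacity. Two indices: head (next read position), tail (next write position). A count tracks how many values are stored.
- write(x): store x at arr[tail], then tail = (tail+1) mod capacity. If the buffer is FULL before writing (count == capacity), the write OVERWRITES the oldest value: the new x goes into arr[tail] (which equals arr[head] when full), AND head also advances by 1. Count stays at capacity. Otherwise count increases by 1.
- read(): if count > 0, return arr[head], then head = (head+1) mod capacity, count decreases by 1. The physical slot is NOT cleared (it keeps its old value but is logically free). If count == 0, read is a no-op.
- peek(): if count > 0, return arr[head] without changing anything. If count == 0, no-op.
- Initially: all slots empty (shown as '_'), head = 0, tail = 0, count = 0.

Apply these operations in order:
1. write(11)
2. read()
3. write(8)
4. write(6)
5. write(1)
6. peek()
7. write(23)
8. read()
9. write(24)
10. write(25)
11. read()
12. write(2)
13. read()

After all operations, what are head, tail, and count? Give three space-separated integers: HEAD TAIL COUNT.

Answer: 4 3 4

Derivation:
After op 1 (write(11)): arr=[11 _ _ _ _] head=0 tail=1 count=1
After op 2 (read()): arr=[11 _ _ _ _] head=1 tail=1 count=0
After op 3 (write(8)): arr=[11 8 _ _ _] head=1 tail=2 count=1
After op 4 (write(6)): arr=[11 8 6 _ _] head=1 tail=3 count=2
After op 5 (write(1)): arr=[11 8 6 1 _] head=1 tail=4 count=3
After op 6 (peek()): arr=[11 8 6 1 _] head=1 tail=4 count=3
After op 7 (write(23)): arr=[11 8 6 1 23] head=1 tail=0 count=4
After op 8 (read()): arr=[11 8 6 1 23] head=2 tail=0 count=3
After op 9 (write(24)): arr=[24 8 6 1 23] head=2 tail=1 count=4
After op 10 (write(25)): arr=[24 25 6 1 23] head=2 tail=2 count=5
After op 11 (read()): arr=[24 25 6 1 23] head=3 tail=2 count=4
After op 12 (write(2)): arr=[24 25 2 1 23] head=3 tail=3 count=5
After op 13 (read()): arr=[24 25 2 1 23] head=4 tail=3 count=4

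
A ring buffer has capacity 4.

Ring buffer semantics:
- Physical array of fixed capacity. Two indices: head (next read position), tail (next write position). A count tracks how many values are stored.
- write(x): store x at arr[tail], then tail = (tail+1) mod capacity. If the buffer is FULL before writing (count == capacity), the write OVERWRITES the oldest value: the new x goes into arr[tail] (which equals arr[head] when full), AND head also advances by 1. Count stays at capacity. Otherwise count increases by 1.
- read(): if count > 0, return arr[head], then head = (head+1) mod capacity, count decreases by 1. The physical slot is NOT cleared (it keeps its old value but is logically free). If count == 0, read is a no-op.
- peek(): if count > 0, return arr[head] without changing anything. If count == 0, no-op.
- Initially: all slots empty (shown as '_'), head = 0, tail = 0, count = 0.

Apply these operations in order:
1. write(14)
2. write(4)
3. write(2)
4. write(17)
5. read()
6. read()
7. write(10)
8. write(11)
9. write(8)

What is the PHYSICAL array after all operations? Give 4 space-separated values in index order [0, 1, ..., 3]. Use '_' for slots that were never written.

Answer: 10 11 8 17

Derivation:
After op 1 (write(14)): arr=[14 _ _ _] head=0 tail=1 count=1
After op 2 (write(4)): arr=[14 4 _ _] head=0 tail=2 count=2
After op 3 (write(2)): arr=[14 4 2 _] head=0 tail=3 count=3
After op 4 (write(17)): arr=[14 4 2 17] head=0 tail=0 count=4
After op 5 (read()): arr=[14 4 2 17] head=1 tail=0 count=3
After op 6 (read()): arr=[14 4 2 17] head=2 tail=0 count=2
After op 7 (write(10)): arr=[10 4 2 17] head=2 tail=1 count=3
After op 8 (write(11)): arr=[10 11 2 17] head=2 tail=2 count=4
After op 9 (write(8)): arr=[10 11 8 17] head=3 tail=3 count=4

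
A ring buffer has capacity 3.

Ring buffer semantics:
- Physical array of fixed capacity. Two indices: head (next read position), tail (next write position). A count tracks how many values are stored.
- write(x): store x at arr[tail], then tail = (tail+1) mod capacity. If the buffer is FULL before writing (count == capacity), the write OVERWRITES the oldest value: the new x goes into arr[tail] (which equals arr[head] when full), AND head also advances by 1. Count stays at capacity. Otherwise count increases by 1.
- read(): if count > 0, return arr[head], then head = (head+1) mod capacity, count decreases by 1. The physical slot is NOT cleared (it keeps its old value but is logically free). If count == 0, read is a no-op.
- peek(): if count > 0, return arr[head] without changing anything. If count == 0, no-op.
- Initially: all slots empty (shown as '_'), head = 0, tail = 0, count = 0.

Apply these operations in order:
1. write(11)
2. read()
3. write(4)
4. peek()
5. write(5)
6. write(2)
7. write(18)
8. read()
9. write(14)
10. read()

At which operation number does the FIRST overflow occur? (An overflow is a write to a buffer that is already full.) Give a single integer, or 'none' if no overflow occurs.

After op 1 (write(11)): arr=[11 _ _] head=0 tail=1 count=1
After op 2 (read()): arr=[11 _ _] head=1 tail=1 count=0
After op 3 (write(4)): arr=[11 4 _] head=1 tail=2 count=1
After op 4 (peek()): arr=[11 4 _] head=1 tail=2 count=1
After op 5 (write(5)): arr=[11 4 5] head=1 tail=0 count=2
After op 6 (write(2)): arr=[2 4 5] head=1 tail=1 count=3
After op 7 (write(18)): arr=[2 18 5] head=2 tail=2 count=3
After op 8 (read()): arr=[2 18 5] head=0 tail=2 count=2
After op 9 (write(14)): arr=[2 18 14] head=0 tail=0 count=3
After op 10 (read()): arr=[2 18 14] head=1 tail=0 count=2

Answer: 7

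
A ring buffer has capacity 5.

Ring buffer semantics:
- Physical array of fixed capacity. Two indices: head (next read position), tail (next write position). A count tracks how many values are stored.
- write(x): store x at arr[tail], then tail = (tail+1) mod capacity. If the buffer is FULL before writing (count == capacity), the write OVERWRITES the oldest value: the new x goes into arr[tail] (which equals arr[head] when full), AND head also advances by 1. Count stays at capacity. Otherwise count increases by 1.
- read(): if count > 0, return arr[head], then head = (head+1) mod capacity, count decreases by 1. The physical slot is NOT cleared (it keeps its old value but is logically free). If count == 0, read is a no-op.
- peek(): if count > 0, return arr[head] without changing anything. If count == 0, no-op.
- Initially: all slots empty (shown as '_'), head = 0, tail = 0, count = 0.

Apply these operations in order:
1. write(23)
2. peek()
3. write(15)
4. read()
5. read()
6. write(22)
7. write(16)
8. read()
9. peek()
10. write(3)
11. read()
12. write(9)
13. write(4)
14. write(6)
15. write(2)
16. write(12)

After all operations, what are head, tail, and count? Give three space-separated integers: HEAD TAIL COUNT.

After op 1 (write(23)): arr=[23 _ _ _ _] head=0 tail=1 count=1
After op 2 (peek()): arr=[23 _ _ _ _] head=0 tail=1 count=1
After op 3 (write(15)): arr=[23 15 _ _ _] head=0 tail=2 count=2
After op 4 (read()): arr=[23 15 _ _ _] head=1 tail=2 count=1
After op 5 (read()): arr=[23 15 _ _ _] head=2 tail=2 count=0
After op 6 (write(22)): arr=[23 15 22 _ _] head=2 tail=3 count=1
After op 7 (write(16)): arr=[23 15 22 16 _] head=2 tail=4 count=2
After op 8 (read()): arr=[23 15 22 16 _] head=3 tail=4 count=1
After op 9 (peek()): arr=[23 15 22 16 _] head=3 tail=4 count=1
After op 10 (write(3)): arr=[23 15 22 16 3] head=3 tail=0 count=2
After op 11 (read()): arr=[23 15 22 16 3] head=4 tail=0 count=1
After op 12 (write(9)): arr=[9 15 22 16 3] head=4 tail=1 count=2
After op 13 (write(4)): arr=[9 4 22 16 3] head=4 tail=2 count=3
After op 14 (write(6)): arr=[9 4 6 16 3] head=4 tail=3 count=4
After op 15 (write(2)): arr=[9 4 6 2 3] head=4 tail=4 count=5
After op 16 (write(12)): arr=[9 4 6 2 12] head=0 tail=0 count=5

Answer: 0 0 5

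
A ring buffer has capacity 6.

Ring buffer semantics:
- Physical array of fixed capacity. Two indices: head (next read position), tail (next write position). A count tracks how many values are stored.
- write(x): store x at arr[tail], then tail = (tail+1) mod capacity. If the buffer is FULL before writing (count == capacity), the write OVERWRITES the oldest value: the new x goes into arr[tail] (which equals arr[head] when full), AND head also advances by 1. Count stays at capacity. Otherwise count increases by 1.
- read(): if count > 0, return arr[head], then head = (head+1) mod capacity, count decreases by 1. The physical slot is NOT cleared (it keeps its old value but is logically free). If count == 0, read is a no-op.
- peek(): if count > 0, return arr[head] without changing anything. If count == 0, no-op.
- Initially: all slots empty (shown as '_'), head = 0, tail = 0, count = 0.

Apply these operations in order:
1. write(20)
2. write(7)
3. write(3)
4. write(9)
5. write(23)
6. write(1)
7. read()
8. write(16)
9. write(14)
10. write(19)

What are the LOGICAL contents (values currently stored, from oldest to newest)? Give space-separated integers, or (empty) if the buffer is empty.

After op 1 (write(20)): arr=[20 _ _ _ _ _] head=0 tail=1 count=1
After op 2 (write(7)): arr=[20 7 _ _ _ _] head=0 tail=2 count=2
After op 3 (write(3)): arr=[20 7 3 _ _ _] head=0 tail=3 count=3
After op 4 (write(9)): arr=[20 7 3 9 _ _] head=0 tail=4 count=4
After op 5 (write(23)): arr=[20 7 3 9 23 _] head=0 tail=5 count=5
After op 6 (write(1)): arr=[20 7 3 9 23 1] head=0 tail=0 count=6
After op 7 (read()): arr=[20 7 3 9 23 1] head=1 tail=0 count=5
After op 8 (write(16)): arr=[16 7 3 9 23 1] head=1 tail=1 count=6
After op 9 (write(14)): arr=[16 14 3 9 23 1] head=2 tail=2 count=6
After op 10 (write(19)): arr=[16 14 19 9 23 1] head=3 tail=3 count=6

Answer: 9 23 1 16 14 19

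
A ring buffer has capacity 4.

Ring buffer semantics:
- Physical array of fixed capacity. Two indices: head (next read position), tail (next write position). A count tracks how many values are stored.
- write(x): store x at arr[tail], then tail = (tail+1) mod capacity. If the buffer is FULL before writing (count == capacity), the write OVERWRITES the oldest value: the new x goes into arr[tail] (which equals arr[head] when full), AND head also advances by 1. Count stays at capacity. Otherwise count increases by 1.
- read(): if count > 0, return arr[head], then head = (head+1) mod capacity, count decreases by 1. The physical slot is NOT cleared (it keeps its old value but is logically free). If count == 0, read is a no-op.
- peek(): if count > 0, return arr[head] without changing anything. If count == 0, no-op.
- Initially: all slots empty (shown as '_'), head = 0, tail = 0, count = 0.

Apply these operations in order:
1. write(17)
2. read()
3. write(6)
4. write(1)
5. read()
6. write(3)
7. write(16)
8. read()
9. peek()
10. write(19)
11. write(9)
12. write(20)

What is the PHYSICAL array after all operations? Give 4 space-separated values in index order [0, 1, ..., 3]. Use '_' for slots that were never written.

Answer: 16 19 9 20

Derivation:
After op 1 (write(17)): arr=[17 _ _ _] head=0 tail=1 count=1
After op 2 (read()): arr=[17 _ _ _] head=1 tail=1 count=0
After op 3 (write(6)): arr=[17 6 _ _] head=1 tail=2 count=1
After op 4 (write(1)): arr=[17 6 1 _] head=1 tail=3 count=2
After op 5 (read()): arr=[17 6 1 _] head=2 tail=3 count=1
After op 6 (write(3)): arr=[17 6 1 3] head=2 tail=0 count=2
After op 7 (write(16)): arr=[16 6 1 3] head=2 tail=1 count=3
After op 8 (read()): arr=[16 6 1 3] head=3 tail=1 count=2
After op 9 (peek()): arr=[16 6 1 3] head=3 tail=1 count=2
After op 10 (write(19)): arr=[16 19 1 3] head=3 tail=2 count=3
After op 11 (write(9)): arr=[16 19 9 3] head=3 tail=3 count=4
After op 12 (write(20)): arr=[16 19 9 20] head=0 tail=0 count=4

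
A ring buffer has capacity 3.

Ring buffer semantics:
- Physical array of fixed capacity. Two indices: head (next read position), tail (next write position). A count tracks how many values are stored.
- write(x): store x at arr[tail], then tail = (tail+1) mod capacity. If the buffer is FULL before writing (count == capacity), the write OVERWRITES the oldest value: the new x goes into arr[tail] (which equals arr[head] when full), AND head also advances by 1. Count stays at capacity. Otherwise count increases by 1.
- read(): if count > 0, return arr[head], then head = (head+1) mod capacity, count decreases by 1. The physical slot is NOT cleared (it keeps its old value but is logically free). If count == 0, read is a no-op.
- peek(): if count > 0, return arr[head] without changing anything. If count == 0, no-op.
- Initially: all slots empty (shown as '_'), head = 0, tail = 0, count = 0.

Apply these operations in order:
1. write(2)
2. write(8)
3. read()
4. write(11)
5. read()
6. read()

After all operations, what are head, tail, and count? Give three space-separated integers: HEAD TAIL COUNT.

After op 1 (write(2)): arr=[2 _ _] head=0 tail=1 count=1
After op 2 (write(8)): arr=[2 8 _] head=0 tail=2 count=2
After op 3 (read()): arr=[2 8 _] head=1 tail=2 count=1
After op 4 (write(11)): arr=[2 8 11] head=1 tail=0 count=2
After op 5 (read()): arr=[2 8 11] head=2 tail=0 count=1
After op 6 (read()): arr=[2 8 11] head=0 tail=0 count=0

Answer: 0 0 0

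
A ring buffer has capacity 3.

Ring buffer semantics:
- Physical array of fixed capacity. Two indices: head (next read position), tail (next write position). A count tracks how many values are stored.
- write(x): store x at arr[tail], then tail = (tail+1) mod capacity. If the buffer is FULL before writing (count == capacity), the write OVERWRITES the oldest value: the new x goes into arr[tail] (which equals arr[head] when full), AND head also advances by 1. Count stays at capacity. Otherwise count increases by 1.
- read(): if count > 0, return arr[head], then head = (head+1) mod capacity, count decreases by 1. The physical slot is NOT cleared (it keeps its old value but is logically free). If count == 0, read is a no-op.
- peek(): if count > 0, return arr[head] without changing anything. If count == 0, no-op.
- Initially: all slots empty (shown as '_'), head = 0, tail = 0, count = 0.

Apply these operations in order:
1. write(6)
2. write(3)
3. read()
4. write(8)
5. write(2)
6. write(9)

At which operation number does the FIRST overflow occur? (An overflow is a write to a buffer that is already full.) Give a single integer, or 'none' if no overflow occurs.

After op 1 (write(6)): arr=[6 _ _] head=0 tail=1 count=1
After op 2 (write(3)): arr=[6 3 _] head=0 tail=2 count=2
After op 3 (read()): arr=[6 3 _] head=1 tail=2 count=1
After op 4 (write(8)): arr=[6 3 8] head=1 tail=0 count=2
After op 5 (write(2)): arr=[2 3 8] head=1 tail=1 count=3
After op 6 (write(9)): arr=[2 9 8] head=2 tail=2 count=3

Answer: 6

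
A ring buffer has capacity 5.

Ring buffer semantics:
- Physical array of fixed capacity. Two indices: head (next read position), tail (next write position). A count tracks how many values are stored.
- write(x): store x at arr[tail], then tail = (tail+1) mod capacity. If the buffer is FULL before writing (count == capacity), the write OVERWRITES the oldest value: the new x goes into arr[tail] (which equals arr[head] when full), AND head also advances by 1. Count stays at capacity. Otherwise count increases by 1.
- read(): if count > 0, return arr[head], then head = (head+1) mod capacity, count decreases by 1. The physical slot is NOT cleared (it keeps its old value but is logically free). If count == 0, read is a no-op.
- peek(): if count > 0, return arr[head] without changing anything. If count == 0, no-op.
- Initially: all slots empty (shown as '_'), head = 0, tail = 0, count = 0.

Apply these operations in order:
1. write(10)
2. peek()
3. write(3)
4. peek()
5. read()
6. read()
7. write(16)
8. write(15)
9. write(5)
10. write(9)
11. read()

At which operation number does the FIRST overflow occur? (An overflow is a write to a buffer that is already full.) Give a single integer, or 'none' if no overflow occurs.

Answer: none

Derivation:
After op 1 (write(10)): arr=[10 _ _ _ _] head=0 tail=1 count=1
After op 2 (peek()): arr=[10 _ _ _ _] head=0 tail=1 count=1
After op 3 (write(3)): arr=[10 3 _ _ _] head=0 tail=2 count=2
After op 4 (peek()): arr=[10 3 _ _ _] head=0 tail=2 count=2
After op 5 (read()): arr=[10 3 _ _ _] head=1 tail=2 count=1
After op 6 (read()): arr=[10 3 _ _ _] head=2 tail=2 count=0
After op 7 (write(16)): arr=[10 3 16 _ _] head=2 tail=3 count=1
After op 8 (write(15)): arr=[10 3 16 15 _] head=2 tail=4 count=2
After op 9 (write(5)): arr=[10 3 16 15 5] head=2 tail=0 count=3
After op 10 (write(9)): arr=[9 3 16 15 5] head=2 tail=1 count=4
After op 11 (read()): arr=[9 3 16 15 5] head=3 tail=1 count=3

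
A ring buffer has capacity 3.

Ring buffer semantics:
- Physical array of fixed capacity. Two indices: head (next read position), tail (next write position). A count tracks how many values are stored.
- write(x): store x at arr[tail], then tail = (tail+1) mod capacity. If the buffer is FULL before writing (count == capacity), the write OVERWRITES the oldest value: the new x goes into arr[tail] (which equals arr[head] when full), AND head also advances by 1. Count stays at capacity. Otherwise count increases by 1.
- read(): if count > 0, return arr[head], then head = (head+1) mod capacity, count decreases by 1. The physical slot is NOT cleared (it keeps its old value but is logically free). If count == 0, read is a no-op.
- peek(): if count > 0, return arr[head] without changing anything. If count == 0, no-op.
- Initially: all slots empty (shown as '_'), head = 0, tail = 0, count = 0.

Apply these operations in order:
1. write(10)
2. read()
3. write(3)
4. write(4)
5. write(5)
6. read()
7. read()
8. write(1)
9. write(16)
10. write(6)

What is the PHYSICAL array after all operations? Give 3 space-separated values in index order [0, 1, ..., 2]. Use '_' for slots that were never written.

Answer: 6 1 16

Derivation:
After op 1 (write(10)): arr=[10 _ _] head=0 tail=1 count=1
After op 2 (read()): arr=[10 _ _] head=1 tail=1 count=0
After op 3 (write(3)): arr=[10 3 _] head=1 tail=2 count=1
After op 4 (write(4)): arr=[10 3 4] head=1 tail=0 count=2
After op 5 (write(5)): arr=[5 3 4] head=1 tail=1 count=3
After op 6 (read()): arr=[5 3 4] head=2 tail=1 count=2
After op 7 (read()): arr=[5 3 4] head=0 tail=1 count=1
After op 8 (write(1)): arr=[5 1 4] head=0 tail=2 count=2
After op 9 (write(16)): arr=[5 1 16] head=0 tail=0 count=3
After op 10 (write(6)): arr=[6 1 16] head=1 tail=1 count=3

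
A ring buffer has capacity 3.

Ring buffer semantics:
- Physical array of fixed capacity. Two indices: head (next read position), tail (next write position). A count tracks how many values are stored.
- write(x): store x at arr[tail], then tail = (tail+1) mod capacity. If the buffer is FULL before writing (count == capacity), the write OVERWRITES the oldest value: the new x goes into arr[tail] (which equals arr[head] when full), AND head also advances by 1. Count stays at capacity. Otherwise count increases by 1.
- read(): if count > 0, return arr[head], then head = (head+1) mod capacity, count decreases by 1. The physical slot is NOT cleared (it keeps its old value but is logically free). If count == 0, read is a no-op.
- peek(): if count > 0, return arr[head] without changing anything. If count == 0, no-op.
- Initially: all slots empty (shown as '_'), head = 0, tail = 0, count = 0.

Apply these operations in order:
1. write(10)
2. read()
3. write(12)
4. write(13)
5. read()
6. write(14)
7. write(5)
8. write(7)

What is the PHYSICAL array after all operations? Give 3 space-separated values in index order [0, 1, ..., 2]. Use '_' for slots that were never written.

After op 1 (write(10)): arr=[10 _ _] head=0 tail=1 count=1
After op 2 (read()): arr=[10 _ _] head=1 tail=1 count=0
After op 3 (write(12)): arr=[10 12 _] head=1 tail=2 count=1
After op 4 (write(13)): arr=[10 12 13] head=1 tail=0 count=2
After op 5 (read()): arr=[10 12 13] head=2 tail=0 count=1
After op 6 (write(14)): arr=[14 12 13] head=2 tail=1 count=2
After op 7 (write(5)): arr=[14 5 13] head=2 tail=2 count=3
After op 8 (write(7)): arr=[14 5 7] head=0 tail=0 count=3

Answer: 14 5 7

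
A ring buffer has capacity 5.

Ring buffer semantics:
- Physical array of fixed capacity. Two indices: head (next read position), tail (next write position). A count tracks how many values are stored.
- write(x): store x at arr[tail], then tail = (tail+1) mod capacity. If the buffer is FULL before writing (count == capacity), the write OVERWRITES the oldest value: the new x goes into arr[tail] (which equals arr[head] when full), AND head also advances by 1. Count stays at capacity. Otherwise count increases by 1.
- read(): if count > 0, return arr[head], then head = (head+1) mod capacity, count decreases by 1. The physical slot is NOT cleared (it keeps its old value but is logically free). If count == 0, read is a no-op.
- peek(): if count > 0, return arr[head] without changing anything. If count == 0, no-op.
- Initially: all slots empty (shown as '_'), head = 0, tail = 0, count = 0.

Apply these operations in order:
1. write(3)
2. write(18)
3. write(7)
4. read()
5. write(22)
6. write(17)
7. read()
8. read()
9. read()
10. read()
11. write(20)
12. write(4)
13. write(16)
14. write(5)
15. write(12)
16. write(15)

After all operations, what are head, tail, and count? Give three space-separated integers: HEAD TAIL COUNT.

Answer: 1 1 5

Derivation:
After op 1 (write(3)): arr=[3 _ _ _ _] head=0 tail=1 count=1
After op 2 (write(18)): arr=[3 18 _ _ _] head=0 tail=2 count=2
After op 3 (write(7)): arr=[3 18 7 _ _] head=0 tail=3 count=3
After op 4 (read()): arr=[3 18 7 _ _] head=1 tail=3 count=2
After op 5 (write(22)): arr=[3 18 7 22 _] head=1 tail=4 count=3
After op 6 (write(17)): arr=[3 18 7 22 17] head=1 tail=0 count=4
After op 7 (read()): arr=[3 18 7 22 17] head=2 tail=0 count=3
After op 8 (read()): arr=[3 18 7 22 17] head=3 tail=0 count=2
After op 9 (read()): arr=[3 18 7 22 17] head=4 tail=0 count=1
After op 10 (read()): arr=[3 18 7 22 17] head=0 tail=0 count=0
After op 11 (write(20)): arr=[20 18 7 22 17] head=0 tail=1 count=1
After op 12 (write(4)): arr=[20 4 7 22 17] head=0 tail=2 count=2
After op 13 (write(16)): arr=[20 4 16 22 17] head=0 tail=3 count=3
After op 14 (write(5)): arr=[20 4 16 5 17] head=0 tail=4 count=4
After op 15 (write(12)): arr=[20 4 16 5 12] head=0 tail=0 count=5
After op 16 (write(15)): arr=[15 4 16 5 12] head=1 tail=1 count=5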